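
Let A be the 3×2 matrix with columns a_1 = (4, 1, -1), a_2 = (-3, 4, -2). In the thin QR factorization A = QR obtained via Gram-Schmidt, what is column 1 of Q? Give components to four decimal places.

a_1 = (4, 1, -1); ‖a_1‖ = 4.2426, so e_1 = (0.9428, 0.2357, -0.2357).

e_1 = (0.9428, 0.2357, -0.2357)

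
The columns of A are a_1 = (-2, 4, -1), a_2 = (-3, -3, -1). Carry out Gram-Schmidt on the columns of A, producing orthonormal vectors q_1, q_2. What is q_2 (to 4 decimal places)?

a_1 = (-2, 4, -1); ‖a_1‖ = 4.5826, so q_1 = (-0.4364, 0.8729, -0.2182).
q_1·a_2 = (-0.4364)·(-3) + 0.8729·(-3) + (-0.2182)·(-1) = -1.0911.
u_2 = a_2 + 1.0911·q_1 = (-3.4762, -2.0476, -1.2381).
‖u_2‖ = 4.2201, so q_2 = (-0.8237, -0.4852, -0.2934).

q_2 = (-0.8237, -0.4852, -0.2934)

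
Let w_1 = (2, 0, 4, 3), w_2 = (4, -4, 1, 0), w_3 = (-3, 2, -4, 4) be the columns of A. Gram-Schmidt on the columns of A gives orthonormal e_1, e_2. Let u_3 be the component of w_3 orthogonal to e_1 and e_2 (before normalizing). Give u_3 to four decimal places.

w_1 = (2, 0, 4, 3); ‖w_1‖ = 5.3852, so e_1 = (0.3714, 0.0000, 0.7428, 0.5571).
e_1·w_2 = 0.3714·4 + 0.0000·(-4) + 0.7428·1 + 0.5571·0 = 2.2283.
u_2 = w_2 − 2.2283·e_1 = (3.1724, -4.0000, -0.6552, -1.2414).
‖u_2‖ = 5.2948, so e_2 = (0.5992, -0.7555, -0.1237, -0.2345).
e_1·w_3 = 0.3714·(-3) + 0.0000·2 + 0.7428·(-4) + 0.5571·4 = -1.8570; e_2·w_3 = 0.5992·(-3) + (-0.7555)·2 + (-0.1237)·(-4) + (-0.2345)·4 = -3.7513.
u_3 = w_3 + 1.8570·e_1 + 3.7513·e_2 = (-0.0627, -0.8339, -3.0849, 4.1550).

u_3 = (-0.0627, -0.8339, -3.0849, 4.1550)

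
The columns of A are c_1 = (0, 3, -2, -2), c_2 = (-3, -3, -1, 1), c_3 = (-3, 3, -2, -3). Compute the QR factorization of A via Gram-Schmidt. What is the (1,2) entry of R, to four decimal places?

c_1 = (0, 3, -2, -2); ‖c_1‖ = 4.1231, so e_1 = (0.0000, 0.7276, -0.4851, -0.4851).
r_{12} = e_1·c_2 = -2.1828.

r_{12} = -2.1828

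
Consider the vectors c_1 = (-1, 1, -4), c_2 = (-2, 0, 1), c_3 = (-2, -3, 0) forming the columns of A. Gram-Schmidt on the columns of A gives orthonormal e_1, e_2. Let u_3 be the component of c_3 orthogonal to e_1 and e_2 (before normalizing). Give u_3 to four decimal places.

c_1 = (-1, 1, -4); ‖c_1‖ = 4.2426, so e_1 = (-0.2357, 0.2357, -0.9428).
e_1·c_2 = (-0.2357)·(-2) + 0.2357·0 + (-0.9428)·1 = -0.4714.
u_2 = c_2 + 0.4714·e_1 = (-2.1111, 0.1111, 0.5556).
‖u_2‖ = 2.1858, so e_2 = (-0.9658, 0.0508, 0.2542).
e_1·c_3 = (-0.2357)·(-2) + 0.2357·(-3) + (-0.9428)·0 = -0.2357; e_2·c_3 = (-0.9658)·(-2) + 0.0508·(-3) + 0.2542·0 = 1.7791.
u_3 = c_3 + 0.2357·e_1 − 1.7791·e_2 = (-0.3372, -3.0349, -0.6744).

u_3 = (-0.3372, -3.0349, -0.6744)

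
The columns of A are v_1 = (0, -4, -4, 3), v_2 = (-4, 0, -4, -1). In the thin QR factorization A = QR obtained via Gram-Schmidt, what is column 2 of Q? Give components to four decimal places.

v_1 = (0, -4, -4, 3); ‖v_1‖ = 6.4031, so q_1 = (0.0000, -0.6247, -0.6247, 0.4685).
q_1·v_2 = 0.0000·(-4) + (-0.6247)·0 + (-0.6247)·(-4) + 0.4685·(-1) = 2.0303.
u_2 = v_2 − 2.0303·q_1 = (-4.0000, 1.2683, -2.7317, -1.9512).
‖u_2‖ = 5.3738, so q_2 = (-0.7443, 0.2360, -0.5083, -0.3631).

q_2 = (-0.7443, 0.2360, -0.5083, -0.3631)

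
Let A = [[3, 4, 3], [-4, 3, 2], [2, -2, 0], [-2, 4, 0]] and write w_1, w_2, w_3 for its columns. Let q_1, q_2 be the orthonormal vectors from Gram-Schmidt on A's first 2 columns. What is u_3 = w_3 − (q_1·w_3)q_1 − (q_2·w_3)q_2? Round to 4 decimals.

u_3 = (0.6085, 1.4228, 0.5145, -1.4183)

w_1 = (3, -4, 2, -2); ‖w_1‖ = 5.7446, so q_1 = (0.5222, -0.6963, 0.3482, -0.3482).
q_1·w_2 = 0.5222·4 + (-0.6963)·3 + 0.3482·(-2) + (-0.3482)·4 = -2.0889.
u_2 = w_2 + 2.0889·q_1 = (5.0909, 1.5455, -1.2727, 3.2727).
‖u_2‖ = 6.3747, so q_2 = (0.7986, 0.2424, -0.1997, 0.5134).
q_1·w_3 = 0.5222·3 + (-0.6963)·2 + 0.3482·0 + (-0.3482)·0 = 0.1741; q_2·w_3 = 0.7986·3 + 0.2424·2 + (-0.1997)·0 + 0.5134·0 = 2.8807.
u_3 = w_3 − 0.1741·q_1 − 2.8807·q_2 = (0.6085, 1.4228, 0.5145, -1.4183).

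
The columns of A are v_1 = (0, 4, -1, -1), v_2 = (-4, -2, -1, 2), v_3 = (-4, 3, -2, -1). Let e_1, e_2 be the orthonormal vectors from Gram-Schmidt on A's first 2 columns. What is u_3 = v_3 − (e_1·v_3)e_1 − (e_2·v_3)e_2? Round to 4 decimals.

v_1 = (0, 4, -1, -1); ‖v_1‖ = 4.2426, so e_1 = (0.0000, 0.9428, -0.2357, -0.2357).
e_1·v_2 = 0.0000·(-4) + 0.9428·(-2) + (-0.2357)·(-1) + (-0.2357)·2 = -2.1213.
u_2 = v_2 + 2.1213·e_1 = (-4.0000, 0.0000, -1.5000, 1.5000).
‖u_2‖ = 4.5277, so e_2 = (-0.8835, 0.0000, -0.3313, 0.3313).
e_1·v_3 = 0.0000·(-4) + 0.9428·3 + (-0.2357)·(-2) + (-0.2357)·(-1) = 3.5355; e_2·v_3 = (-0.8835)·(-4) + 0.0000·3 + (-0.3313)·(-2) + 0.3313·(-1) = 3.8651.
u_3 = v_3 − 3.5355·e_1 − 3.8651·e_2 = (-0.5854, -0.3333, 0.1138, -1.4472).

u_3 = (-0.5854, -0.3333, 0.1138, -1.4472)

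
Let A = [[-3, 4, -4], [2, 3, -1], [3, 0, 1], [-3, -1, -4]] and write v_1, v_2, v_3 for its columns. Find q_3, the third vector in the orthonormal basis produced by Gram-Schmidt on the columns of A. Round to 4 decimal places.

v_1 = (-3, 2, 3, -3); ‖v_1‖ = 5.5678, so q_1 = (-0.5388, 0.3592, 0.5388, -0.5388).
q_1·v_2 = (-0.5388)·4 + 0.3592·3 + 0.5388·0 + (-0.5388)·(-1) = -0.5388.
u_2 = v_2 + 0.5388·q_1 = (3.7097, 3.1935, 0.2903, -1.2903).
‖u_2‖ = 5.0705, so q_2 = (0.7316, 0.6298, 0.0573, -0.2545).
q_1·v_3 = (-0.5388)·(-4) + 0.3592·(-1) + 0.5388·1 + (-0.5388)·(-4) = 4.4901; q_2·v_3 = 0.7316·(-4) + 0.6298·(-1) + 0.0573·1 + (-0.2545)·(-4) = -2.4812.
u_3 = v_3 − 4.4901·q_1 + 2.4812·q_2 = (0.2346, -1.0502, -1.2773, -2.2120).
‖u_3‖ = 2.7717, so q_3 = (0.0847, -0.3789, -0.4608, -0.7981).

q_3 = (0.0847, -0.3789, -0.4608, -0.7981)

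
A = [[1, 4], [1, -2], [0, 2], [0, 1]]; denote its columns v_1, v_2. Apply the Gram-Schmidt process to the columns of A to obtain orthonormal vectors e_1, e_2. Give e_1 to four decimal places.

e_1 = (0.7071, 0.7071, 0.0000, 0.0000)

v_1 = (1, 1, 0, 0); ‖v_1‖ = 1.4142, so e_1 = (0.7071, 0.7071, 0.0000, 0.0000).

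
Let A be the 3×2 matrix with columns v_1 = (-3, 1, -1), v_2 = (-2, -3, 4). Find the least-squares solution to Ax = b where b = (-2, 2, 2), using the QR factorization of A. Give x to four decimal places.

q_1 = v_1/‖v_1‖ = (-3, 1, -1)/3.3166 = (-0.9045, 0.3015, -0.3015).
r_{12} = q_1·v_2 = -0.3015.
u_2 = v_2 + 0.3015·q_1 = (-2.2727, -2.9091, 3.9091).
‖u_2‖ = 5.3767, so q_2 = (-0.4227, -0.5411, 0.7270).
Qᵀb = (1.8091, 1.2174).
Back-substitute: x_2 = 1.2174/5.3767 = 0.2264.
x_1 = (1.8091 + 0.3015·0.2264)/3.3166 = 0.5660.

x = (0.5660, 0.2264)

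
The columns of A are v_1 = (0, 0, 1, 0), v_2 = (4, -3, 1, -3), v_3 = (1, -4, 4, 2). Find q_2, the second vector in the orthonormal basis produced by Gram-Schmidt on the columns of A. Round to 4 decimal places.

v_1 = (0, 0, 1, 0); ‖v_1‖ = 1.0000, so q_1 = (0.0000, 0.0000, 1.0000, 0.0000).
q_1·v_2 = 0.0000·4 + 0.0000·(-3) + 1.0000·1 + 0.0000·(-3) = 1.0000.
u_2 = v_2 − 1.0000·q_1 = (4.0000, -3.0000, 0.0000, -3.0000).
‖u_2‖ = 5.8310, so q_2 = (0.6860, -0.5145, 0.0000, -0.5145).

q_2 = (0.6860, -0.5145, 0.0000, -0.5145)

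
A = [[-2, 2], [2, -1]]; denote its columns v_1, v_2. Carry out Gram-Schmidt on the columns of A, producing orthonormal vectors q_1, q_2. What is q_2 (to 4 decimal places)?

q_2 = (0.7071, 0.7071)

v_1 = (-2, 2); ‖v_1‖ = 2.8284, so q_1 = (-0.7071, 0.7071).
q_1·v_2 = (-0.7071)·2 + 0.7071·(-1) = -2.1213.
u_2 = v_2 + 2.1213·q_1 = (0.5000, 0.5000).
‖u_2‖ = 0.7071, so q_2 = (0.7071, 0.7071).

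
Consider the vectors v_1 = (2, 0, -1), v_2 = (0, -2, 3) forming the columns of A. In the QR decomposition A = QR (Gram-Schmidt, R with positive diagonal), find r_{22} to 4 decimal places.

r_{22} = 3.3466

v_1 = (2, 0, -1); ‖v_1‖ = 2.2361, so e_1 = (0.8944, 0.0000, -0.4472).
e_1·v_2 = 0.8944·0 + 0.0000·(-2) + (-0.4472)·3 = -1.3416.
u_2 = v_2 + 1.3416·e_1 = (1.2000, -2.0000, 2.4000).
r_{22} = ‖u_2‖ = 3.3466.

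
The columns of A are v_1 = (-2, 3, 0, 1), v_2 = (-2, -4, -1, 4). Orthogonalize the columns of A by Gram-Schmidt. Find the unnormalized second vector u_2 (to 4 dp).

u_2 = (-2.5714, -3.1429, -1.0000, 4.2857)

v_1 = (-2, 3, 0, 1); ‖v_1‖ = 3.7417, so e_1 = (-0.5345, 0.8018, 0.0000, 0.2673).
e_1·v_2 = (-0.5345)·(-2) + 0.8018·(-4) + 0.0000·(-1) + 0.2673·4 = -1.0690.
u_2 = v_2 + 1.0690·e_1 = (-2.5714, -3.1429, -1.0000, 4.2857).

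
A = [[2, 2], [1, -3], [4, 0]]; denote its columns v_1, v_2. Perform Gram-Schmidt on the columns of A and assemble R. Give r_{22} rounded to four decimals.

r_{22} = 3.5989

e_1 = v_1/‖v_1‖ = (2, 1, 4)/4.5826 = (0.4364, 0.2182, 0.8729).
r_{12} = e_1·v_2 = 0.2182.
u_2 = v_2 − 0.2182·e_1 = (1.9048, -3.0476, -0.1905).
r_{22} = ‖u_2‖ = 3.5989.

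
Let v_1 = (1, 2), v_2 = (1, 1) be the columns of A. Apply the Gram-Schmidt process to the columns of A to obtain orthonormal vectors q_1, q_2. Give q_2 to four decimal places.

q_2 = (0.8944, -0.4472)

v_1 = (1, 2); ‖v_1‖ = 2.2361, so q_1 = (0.4472, 0.8944).
q_1·v_2 = 0.4472·1 + 0.8944·1 = 1.3416.
u_2 = v_2 − 1.3416·q_1 = (0.4000, -0.2000).
‖u_2‖ = 0.4472, so q_2 = (0.8944, -0.4472).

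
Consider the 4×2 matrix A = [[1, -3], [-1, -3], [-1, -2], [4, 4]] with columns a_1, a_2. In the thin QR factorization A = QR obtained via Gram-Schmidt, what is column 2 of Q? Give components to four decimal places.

q_2 = (-0.8625, -0.4485, -0.2300, 0.0460)

q_1 = a_1/‖a_1‖ = (1, -1, -1, 4)/4.3589 = (0.2294, -0.2294, -0.2294, 0.9177).
r_{12} = q_1·a_2 = 4.1295.
u_2 = a_2 − 4.1295·q_1 = (-3.9474, -2.0526, -1.0526, 0.2105).
‖u_2‖ = 4.5768, so q_2 = (-0.8625, -0.4485, -0.2300, 0.0460).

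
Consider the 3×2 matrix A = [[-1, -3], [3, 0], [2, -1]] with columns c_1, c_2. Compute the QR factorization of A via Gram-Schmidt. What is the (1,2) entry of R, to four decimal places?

c_1 = (-1, 3, 2); ‖c_1‖ = 3.7417, so e_1 = (-0.2673, 0.8018, 0.5345).
r_{12} = e_1·c_2 = 0.2673.

r_{12} = 0.2673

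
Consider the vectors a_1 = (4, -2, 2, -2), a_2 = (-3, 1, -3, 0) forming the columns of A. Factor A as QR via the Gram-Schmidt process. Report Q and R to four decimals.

Q = [[0.7559, -0.0658], [-0.3780, -0.1974], [0.3780, -0.7237], [-0.3780, -0.6580]], R = [[5.2915, -3.7796], [0.0000, 2.1712]]

a_1 = (4, -2, 2, -2); ‖a_1‖ = 5.2915, so q_1 = (0.7559, -0.3780, 0.3780, -0.3780).
q_1·a_2 = 0.7559·(-3) + (-0.3780)·1 + 0.3780·(-3) + (-0.3780)·0 = -3.7796.
u_2 = a_2 + 3.7796·q_1 = (-0.1429, -0.4286, -1.5714, -1.4286).
‖u_2‖ = 2.1712, so q_2 = (-0.0658, -0.1974, -0.7237, -0.6580).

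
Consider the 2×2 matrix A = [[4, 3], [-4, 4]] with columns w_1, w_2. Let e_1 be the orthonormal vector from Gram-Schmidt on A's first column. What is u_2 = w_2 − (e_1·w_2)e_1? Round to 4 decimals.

u_2 = (3.5000, 3.5000)

e_1 = w_1/‖w_1‖ = (4, -4)/5.6569 = (0.7071, -0.7071).
r_{12} = e_1·w_2 = -0.7071.
u_2 = w_2 + 0.7071·e_1 = (3.5000, 3.5000).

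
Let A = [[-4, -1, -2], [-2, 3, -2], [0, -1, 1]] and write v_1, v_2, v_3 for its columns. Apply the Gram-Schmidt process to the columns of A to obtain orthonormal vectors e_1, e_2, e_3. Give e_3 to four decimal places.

v_1 = (-4, -2, 0); ‖v_1‖ = 4.4721, so e_1 = (-0.8944, -0.4472, 0.0000).
e_1·v_2 = (-0.8944)·(-1) + (-0.4472)·3 + 0.0000·(-1) = -0.4472.
u_2 = v_2 + 0.4472·e_1 = (-1.4000, 2.8000, -1.0000).
‖u_2‖ = 3.2863, so e_2 = (-0.4260, 0.8520, -0.3043).
e_1·v_3 = (-0.8944)·(-2) + (-0.4472)·(-2) + 0.0000·1 = 2.6833; e_2·v_3 = (-0.4260)·(-2) + 0.8520·(-2) + (-0.3043)·1 = -1.1563.
u_3 = v_3 − 2.6833·e_1 + 1.1563·e_2 = (-0.0926, 0.1852, 0.6481).
‖u_3‖ = 0.6804, so e_3 = (-0.1361, 0.2722, 0.9526).

e_3 = (-0.1361, 0.2722, 0.9526)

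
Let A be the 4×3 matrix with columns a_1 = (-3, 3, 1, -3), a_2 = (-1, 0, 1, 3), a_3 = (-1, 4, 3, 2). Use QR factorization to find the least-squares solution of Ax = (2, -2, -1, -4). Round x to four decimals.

x = (-0.1576, -1.2285, -0.2275)

e_1 = a_1/‖a_1‖ = (-3, 3, 1, -3)/5.2915 = (-0.5669, 0.5669, 0.1890, -0.5669).
r_{12} = e_1·a_2 = -0.9449.
u_2 = a_2 + 0.9449·e_1 = (-1.5357, 0.5357, 1.1786, 2.4643).
‖u_2‖ = 3.1792, so e_2 = (-0.4831, 0.1685, 0.3707, 0.7751).
r_{13} = e_1·a_3 = 2.2678; r_{23} = e_2·a_3 = 3.8195.
u_3 = a_3 − 2.2678·e_1 − 3.8195·e_2 = (2.1307, 2.0707, 1.1555, 0.3251).
‖u_3‖ = 3.2045, so e_3 = (0.6649, 0.6462, 0.3606, 0.1014).
Qᵀb = (-0.1890, -4.7744, -0.7289).
Back-substitute: x_3 = -0.7289/3.2045 = -0.2275.
x_2 = (-4.7744 − 3.8195·(-0.2275))/3.1792 = -1.2285.
x_1 = (-0.1890 + 0.9449·(-1.2285) − 2.2678·(-0.2275))/5.2915 = -0.1576.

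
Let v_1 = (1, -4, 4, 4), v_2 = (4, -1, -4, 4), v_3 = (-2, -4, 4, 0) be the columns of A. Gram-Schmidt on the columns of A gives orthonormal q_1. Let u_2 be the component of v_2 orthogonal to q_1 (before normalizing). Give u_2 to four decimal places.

q_1 = v_1/‖v_1‖ = (1, -4, 4, 4)/7.0000 = (0.1429, -0.5714, 0.5714, 0.5714).
r_{12} = q_1·v_2 = 1.1429.
u_2 = v_2 − 1.1429·q_1 = (3.8367, -0.3469, -4.6531, 3.3469).

u_2 = (3.8367, -0.3469, -4.6531, 3.3469)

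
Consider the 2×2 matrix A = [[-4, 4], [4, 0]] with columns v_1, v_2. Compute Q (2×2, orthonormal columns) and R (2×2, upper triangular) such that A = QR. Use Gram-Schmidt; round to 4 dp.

q_1 = v_1/‖v_1‖ = (-4, 4)/5.6569 = (-0.7071, 0.7071).
r_{12} = q_1·v_2 = -2.8284.
u_2 = v_2 + 2.8284·q_1 = (2.0000, 2.0000).
‖u_2‖ = 2.8284, so q_2 = (0.7071, 0.7071).

Q = [[-0.7071, 0.7071], [0.7071, 0.7071]], R = [[5.6569, -2.8284], [0.0000, 2.8284]]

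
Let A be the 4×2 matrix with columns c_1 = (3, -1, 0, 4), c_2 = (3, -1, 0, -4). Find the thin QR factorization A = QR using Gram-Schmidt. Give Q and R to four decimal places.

Q = [[0.5883, 0.7442], [-0.1961, -0.2481], [0.0000, 0.0000], [0.7845, -0.6202]], R = [[5.0990, -1.1767], [0.0000, 4.9614]]

c_1 = (3, -1, 0, 4); ‖c_1‖ = 5.0990, so e_1 = (0.5883, -0.1961, 0.0000, 0.7845).
e_1·c_2 = 0.5883·3 + (-0.1961)·(-1) + 0.0000·0 + 0.7845·(-4) = -1.1767.
u_2 = c_2 + 1.1767·e_1 = (3.6923, -1.2308, 0.0000, -3.0769).
‖u_2‖ = 4.9614, so e_2 = (0.7442, -0.2481, 0.0000, -0.6202).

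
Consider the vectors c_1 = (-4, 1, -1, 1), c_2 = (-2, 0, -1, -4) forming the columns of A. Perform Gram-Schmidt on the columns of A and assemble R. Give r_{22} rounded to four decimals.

r_{22} = 4.4367

c_1 = (-4, 1, -1, 1); ‖c_1‖ = 4.3589, so e_1 = (-0.9177, 0.2294, -0.2294, 0.2294).
e_1·c_2 = (-0.9177)·(-2) + 0.2294·0 + (-0.2294)·(-1) + 0.2294·(-4) = 1.1471.
u_2 = c_2 − 1.1471·e_1 = (-0.9474, -0.2632, -0.7368, -4.2632).
r_{22} = ‖u_2‖ = 4.4367.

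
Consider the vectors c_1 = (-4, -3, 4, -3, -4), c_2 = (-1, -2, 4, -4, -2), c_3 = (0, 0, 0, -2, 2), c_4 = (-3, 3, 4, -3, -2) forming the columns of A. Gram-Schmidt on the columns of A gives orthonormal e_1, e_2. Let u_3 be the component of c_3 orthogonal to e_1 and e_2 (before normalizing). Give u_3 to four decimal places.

e_1 = c_1/‖c_1‖ = (-4, -3, 4, -3, -4)/8.1240 = (-0.4924, -0.3693, 0.4924, -0.3693, -0.4924).
r_{12} = e_1·c_2 = 5.6622.
u_2 = c_2 − 5.6622·e_1 = (1.7879, 0.0909, 1.2121, -1.9091, 0.7879).
‖u_2‖ = 2.9899, so e_2 = (0.5980, 0.0304, 0.4054, -0.6385, 0.2635).
r_{13} = e_1·c_3 = -0.2462; r_{23} = e_2·c_3 = 1.8041.
u_3 = c_3 + 0.2462·e_1 − 1.8041·e_2 = (-1.2000, -0.1458, -0.6102, -0.9390, 1.4034).

u_3 = (-1.2000, -0.1458, -0.6102, -0.9390, 1.4034)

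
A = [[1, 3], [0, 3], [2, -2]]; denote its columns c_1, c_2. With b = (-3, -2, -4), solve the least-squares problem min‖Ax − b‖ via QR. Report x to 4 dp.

x = (-2.2844, -0.4220)

c_1 = (1, 0, 2); ‖c_1‖ = 2.2361, so e_1 = (0.4472, 0.0000, 0.8944).
e_1·c_2 = 0.4472·3 + 0.0000·3 + 0.8944·(-2) = -0.4472.
u_2 = c_2 + 0.4472·e_1 = (3.2000, 3.0000, -1.6000).
‖u_2‖ = 4.6690, so e_2 = (0.6854, 0.6425, -0.3427).
Qᵀb = (-4.9193, -1.9704).
Back-substitute: x_2 = -1.9704/4.6690 = -0.4220.
x_1 = (-4.9193 + 0.4472·(-0.4220))/2.2361 = -2.2844.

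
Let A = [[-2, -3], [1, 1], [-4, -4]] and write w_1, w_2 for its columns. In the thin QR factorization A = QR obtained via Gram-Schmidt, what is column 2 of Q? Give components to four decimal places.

q_2 = (-0.8997, -0.1059, 0.4234)

q_1 = w_1/‖w_1‖ = (-2, 1, -4)/4.5826 = (-0.4364, 0.2182, -0.8729).
r_{12} = q_1·w_2 = 5.0190.
u_2 = w_2 − 5.0190·q_1 = (-0.8095, -0.0952, 0.3810).
‖u_2‖ = 0.8997, so q_2 = (-0.8997, -0.1059, 0.4234).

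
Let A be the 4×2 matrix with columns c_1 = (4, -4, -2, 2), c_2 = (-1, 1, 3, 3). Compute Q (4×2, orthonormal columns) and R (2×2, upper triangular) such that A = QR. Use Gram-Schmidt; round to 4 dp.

c_1 = (4, -4, -2, 2); ‖c_1‖ = 6.3246, so q_1 = (0.6325, -0.6325, -0.3162, 0.3162).
q_1·c_2 = 0.6325·(-1) + (-0.6325)·1 + (-0.3162)·3 + 0.3162·3 = -1.2649.
u_2 = c_2 + 1.2649·q_1 = (-0.2000, 0.2000, 2.6000, 3.4000).
‖u_2‖ = 4.2895, so q_2 = (-0.0466, 0.0466, 0.6061, 0.7926).

Q = [[0.6325, -0.0466], [-0.6325, 0.0466], [-0.3162, 0.6061], [0.3162, 0.7926]], R = [[6.3246, -1.2649], [0.0000, 4.2895]]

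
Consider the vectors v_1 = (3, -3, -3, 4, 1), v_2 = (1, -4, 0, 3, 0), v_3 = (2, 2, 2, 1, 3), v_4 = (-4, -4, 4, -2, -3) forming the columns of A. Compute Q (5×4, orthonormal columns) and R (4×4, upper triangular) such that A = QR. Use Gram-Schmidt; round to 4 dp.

Q = [[0.4523, -0.2738, 0.3547, 0.3030], [-0.4523, -0.7030, 0.2735, -0.4690], [-0.4523, 0.5994, 0.6112, -0.0645], [0.6030, 0.1776, 0.2464, -0.7263], [0.1508, -0.1998, 0.6043, 0.3957]], R = [[6.6332, 4.0704, 0.1508, -3.4674], [0.0000, 3.0711, -1.1766, 6.5493], [0.0000, 0.0000, 4.5379, -2.3736], [0.0000, 0.0000, 0.0000, 0.6712]]

v_1 = (3, -3, -3, 4, 1); ‖v_1‖ = 6.6332, so q_1 = (0.4523, -0.4523, -0.4523, 0.6030, 0.1508).
q_1·v_2 = 0.4523·1 + (-0.4523)·(-4) + (-0.4523)·0 + 0.6030·3 + 0.1508·0 = 4.0704.
u_2 = v_2 − 4.0704·q_1 = (-0.8409, -2.1591, 1.8409, 0.5455, -0.6136).
‖u_2‖ = 3.0711, so q_2 = (-0.2738, -0.7030, 0.5994, 0.1776, -0.1998).
q_1·v_3 = 0.4523·2 + (-0.4523)·2 + (-0.4523)·2 + 0.6030·1 + 0.1508·3 = 0.1508; q_2·v_3 = (-0.2738)·2 + (-0.7030)·2 + 0.5994·2 + 0.1776·1 + (-0.1998)·3 = -1.1766.
u_3 = v_3 − 0.1508·q_1 + 1.1766·q_2 = (1.6096, 1.2410, 2.7735, 1.1181, 2.7422).
‖u_3‖ = 4.5379, so q_3 = (0.3547, 0.2735, 0.6112, 0.2464, 0.6043).
q_1·v_4 = 0.4523·(-4) + (-0.4523)·(-4) + (-0.4523)·4 + 0.6030·(-2) + 0.1508·(-3) = -3.4674; q_2·v_4 = (-0.2738)·(-4) + (-0.7030)·(-4) + 0.5994·4 + 0.1776·(-2) + (-0.1998)·(-3) = 6.5493; q_3·v_4 = 0.3547·(-4) + 0.2735·(-4) + 0.6112·4 + 0.2464·(-2) + 0.6043·(-3) = -2.3736.
u_4 = v_4 + 3.4674·q_1 − 6.5493·q_2 + 2.3736·q_3 = (0.2034, -0.3148, -0.0433, -0.4875, 0.2656).
‖u_4‖ = 0.6712, so q_4 = (0.3030, -0.4690, -0.0645, -0.7263, 0.3957).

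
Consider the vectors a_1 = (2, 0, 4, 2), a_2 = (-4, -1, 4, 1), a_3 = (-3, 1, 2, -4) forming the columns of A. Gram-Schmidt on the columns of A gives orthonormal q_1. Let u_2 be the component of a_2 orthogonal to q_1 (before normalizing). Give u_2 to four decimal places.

u_2 = (-4.8333, -1.0000, 2.3333, 0.1667)

q_1 = a_1/‖a_1‖ = (2, 0, 4, 2)/4.8990 = (0.4082, 0.0000, 0.8165, 0.4082).
r_{12} = q_1·a_2 = 2.0412.
u_2 = a_2 − 2.0412·q_1 = (-4.8333, -1.0000, 2.3333, 0.1667).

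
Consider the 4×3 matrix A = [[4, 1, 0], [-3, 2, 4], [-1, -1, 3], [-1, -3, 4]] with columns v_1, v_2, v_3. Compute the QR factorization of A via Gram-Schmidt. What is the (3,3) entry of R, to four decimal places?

r_{33} = 5.0521

v_1 = (4, -3, -1, -1); ‖v_1‖ = 5.1962, so e_1 = (0.7698, -0.5774, -0.1925, -0.1925).
e_1·v_2 = 0.7698·1 + (-0.5774)·2 + (-0.1925)·(-1) + (-0.1925)·(-3) = 0.3849.
u_2 = v_2 − 0.3849·e_1 = (0.7037, 2.2222, -0.9259, -2.9259).
‖u_2‖ = 3.8538, so e_2 = (0.1826, 0.5766, -0.2403, -0.7592).
e_1·v_3 = 0.7698·0 + (-0.5774)·4 + (-0.1925)·3 + (-0.1925)·4 = -3.6566; e_2·v_3 = 0.1826·0 + 0.5766·4 + (-0.2403)·3 + (-0.7592)·4 = -1.4512.
u_3 = v_3 + 3.6566·e_1 + 1.4512·e_2 = (3.0798, 2.7257, 1.9476, 2.1945).
r_{33} = ‖u_3‖ = 5.0521.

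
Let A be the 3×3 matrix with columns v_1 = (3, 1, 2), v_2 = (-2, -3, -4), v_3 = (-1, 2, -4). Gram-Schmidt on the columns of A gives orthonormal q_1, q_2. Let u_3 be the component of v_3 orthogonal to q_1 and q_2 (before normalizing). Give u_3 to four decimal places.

u_3 = (0.7179, 2.8718, -2.5128)

q_1 = v_1/‖v_1‖ = (3, 1, 2)/3.7417 = (0.8018, 0.2673, 0.5345).
r_{12} = q_1·v_2 = -4.5434.
u_2 = v_2 + 4.5434·q_1 = (1.6429, -1.7857, -1.5714).
‖u_2‖ = 2.8909, so q_2 = (0.5683, -0.6177, -0.5436).
r_{13} = q_1·v_3 = -2.4054; r_{23} = q_2·v_3 = 0.3706.
u_3 = v_3 + 2.4054·q_1 − 0.3706·q_2 = (0.7179, 2.8718, -2.5128).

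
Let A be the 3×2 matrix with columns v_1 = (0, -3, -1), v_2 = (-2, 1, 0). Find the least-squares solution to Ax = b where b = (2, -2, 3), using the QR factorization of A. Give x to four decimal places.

v_1 = (0, -3, -1); ‖v_1‖ = 3.1623, so q_1 = (0.0000, -0.9487, -0.3162).
q_1·v_2 = 0.0000·(-2) + (-0.9487)·1 + (-0.3162)·0 = -0.9487.
u_2 = v_2 + 0.9487·q_1 = (-2.0000, 0.1000, -0.3000).
‖u_2‖ = 2.0248, so q_2 = (-0.9877, 0.0494, -0.1482).
Qᵀb = (0.9487, -2.5187).
Back-substitute: x_2 = -2.5187/2.0248 = -1.2439.
x_1 = (0.9487 + 0.9487·(-1.2439))/3.1623 = -0.0732.

x = (-0.0732, -1.2439)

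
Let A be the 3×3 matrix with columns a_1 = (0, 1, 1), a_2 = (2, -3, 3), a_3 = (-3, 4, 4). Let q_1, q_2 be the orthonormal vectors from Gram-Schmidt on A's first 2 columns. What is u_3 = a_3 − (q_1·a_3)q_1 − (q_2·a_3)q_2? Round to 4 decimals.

q_1 = a_1/‖a_1‖ = (0, 1, 1)/1.4142 = (0.0000, 0.7071, 0.7071).
r_{12} = q_1·a_2 = 0.0000.
u_2 = a_2 + 0.0000·q_1 = (2.0000, -3.0000, 3.0000).
‖u_2‖ = 4.6904, so q_2 = (0.4264, -0.6396, 0.6396).
r_{13} = q_1·a_3 = 5.6569; r_{23} = q_2·a_3 = -1.2792.
u_3 = a_3 − 5.6569·q_1 + 1.2792·q_2 = (-2.4545, -0.8182, 0.8182).

u_3 = (-2.4545, -0.8182, 0.8182)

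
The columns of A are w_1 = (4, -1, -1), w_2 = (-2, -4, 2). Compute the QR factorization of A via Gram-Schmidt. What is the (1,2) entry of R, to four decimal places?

e_1 = w_1/‖w_1‖ = (4, -1, -1)/4.2426 = (0.9428, -0.2357, -0.2357).
r_{12} = e_1·w_2 = -1.4142.

r_{12} = -1.4142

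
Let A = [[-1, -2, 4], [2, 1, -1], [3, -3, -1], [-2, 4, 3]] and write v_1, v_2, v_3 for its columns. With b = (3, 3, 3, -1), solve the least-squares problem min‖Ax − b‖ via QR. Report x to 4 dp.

x = (1.5681, -0.0526, 0.9940)

v_1 = (-1, 2, 3, -2); ‖v_1‖ = 4.2426, so q_1 = (-0.2357, 0.4714, 0.7071, -0.4714).
q_1·v_2 = (-0.2357)·(-2) + 0.4714·1 + 0.7071·(-3) + (-0.4714)·4 = -3.0641.
u_2 = v_2 + 3.0641·q_1 = (-2.7222, 2.4444, -0.8333, 2.5556).
‖u_2‖ = 4.5399, so q_2 = (-0.5996, 0.5384, -0.1836, 0.5629).
q_1·v_3 = (-0.2357)·4 + 0.4714·(-1) + 0.7071·(-1) + (-0.4714)·3 = -3.5355; q_2·v_3 = (-0.5996)·4 + 0.5384·(-1) + (-0.1836)·(-1) + 0.5629·3 = -1.0646.
u_3 = v_3 + 3.5355·q_1 + 1.0646·q_2 = (2.5283, 1.2399, 1.3046, 1.9326).
‖u_3‖ = 3.6560, so q_3 = (0.6915, 0.3391, 0.3568, 0.5286).
Qᵀb = (3.2998, -1.2971, 3.6339).
Back-substitute: x_3 = 3.6339/3.6560 = 0.9940.
x_2 = (-1.2971 + 1.0646·0.9940)/4.5399 = -0.0526.
x_1 = (3.2998 + 3.0641·(-0.0526) + 3.5355·0.9940)/4.2426 = 1.5681.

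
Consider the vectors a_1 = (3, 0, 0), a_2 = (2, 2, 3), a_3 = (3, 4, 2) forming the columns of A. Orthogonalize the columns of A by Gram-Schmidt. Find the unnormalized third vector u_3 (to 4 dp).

a_1 = (3, 0, 0); ‖a_1‖ = 3.0000, so q_1 = (1.0000, 0.0000, 0.0000).
q_1·a_2 = 1.0000·2 + 0.0000·2 + 0.0000·3 = 2.0000.
u_2 = a_2 − 2.0000·q_1 = (0.0000, 2.0000, 3.0000).
‖u_2‖ = 3.6056, so q_2 = (0.0000, 0.5547, 0.8321).
q_1·a_3 = 1.0000·3 + 0.0000·4 + 0.0000·2 = 3.0000; q_2·a_3 = 0.0000·3 + 0.5547·4 + 0.8321·2 = 3.8829.
u_3 = a_3 − 3.0000·q_1 − 3.8829·q_2 = (0.0000, 1.8462, -1.2308).

u_3 = (0.0000, 1.8462, -1.2308)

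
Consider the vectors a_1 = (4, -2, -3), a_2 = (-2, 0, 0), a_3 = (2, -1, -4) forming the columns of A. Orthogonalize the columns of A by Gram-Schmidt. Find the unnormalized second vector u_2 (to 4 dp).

u_2 = (-0.8966, -0.5517, -0.8276)

e_1 = a_1/‖a_1‖ = (4, -2, -3)/5.3852 = (0.7428, -0.3714, -0.5571).
r_{12} = e_1·a_2 = -1.4856.
u_2 = a_2 + 1.4856·e_1 = (-0.8966, -0.5517, -0.8276).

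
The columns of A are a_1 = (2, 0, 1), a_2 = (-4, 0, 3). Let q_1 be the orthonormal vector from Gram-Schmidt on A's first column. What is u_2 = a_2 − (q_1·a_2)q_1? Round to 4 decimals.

q_1 = a_1/‖a_1‖ = (2, 0, 1)/2.2361 = (0.8944, 0.0000, 0.4472).
r_{12} = q_1·a_2 = -2.2361.
u_2 = a_2 + 2.2361·q_1 = (-2.0000, 0.0000, 4.0000).

u_2 = (-2.0000, 0.0000, 4.0000)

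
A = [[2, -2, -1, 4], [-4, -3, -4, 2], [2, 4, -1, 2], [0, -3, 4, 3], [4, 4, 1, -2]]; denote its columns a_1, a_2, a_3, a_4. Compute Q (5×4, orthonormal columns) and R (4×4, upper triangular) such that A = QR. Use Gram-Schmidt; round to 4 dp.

Q = [[0.3162, -0.6755, -0.6403, 0.0936], [-0.6325, 0.0375, -0.4696, 0.1840], [0.3162, 0.4504, -0.1793, 0.8110], [0.0000, -0.5629, 0.5777, 0.4772], [0.6325, 0.1501, -0.0598, -0.2682]], R = [[6.3246, 5.0596, 2.5298, -0.6325], [0.0000, 5.3292, -2.0266, -3.7154], [0.0000, 0.0000, 4.9490, -2.0064], [0.0000, 0.0000, 0.0000, 4.3325]]

a_1 = (2, -4, 2, 0, 4); ‖a_1‖ = 6.3246, so q_1 = (0.3162, -0.6325, 0.3162, 0.0000, 0.6325).
q_1·a_2 = 0.3162·(-2) + (-0.6325)·(-3) + 0.3162·4 + 0.0000·(-3) + 0.6325·4 = 5.0596.
u_2 = a_2 − 5.0596·q_1 = (-3.6000, 0.2000, 2.4000, -3.0000, 0.8000).
‖u_2‖ = 5.3292, so q_2 = (-0.6755, 0.0375, 0.4504, -0.5629, 0.1501).
q_1·a_3 = 0.3162·(-1) + (-0.6325)·(-4) + 0.3162·(-1) + 0.0000·4 + 0.6325·1 = 2.5298; q_2·a_3 = (-0.6755)·(-1) + 0.0375·(-4) + 0.4504·(-1) + (-0.5629)·4 + 0.1501·1 = -2.0266.
u_3 = a_3 − 2.5298·q_1 + 2.0266·q_2 = (-3.1690, -2.3239, -0.8873, 2.8592, -0.2958).
‖u_3‖ = 4.9490, so q_3 = (-0.6403, -0.4696, -0.1793, 0.5777, -0.0598).
q_1·a_4 = 0.3162·4 + (-0.6325)·2 + 0.3162·2 + 0.0000·3 + 0.6325·(-2) = -0.6325; q_2·a_4 = (-0.6755)·4 + 0.0375·2 + 0.4504·2 + (-0.5629)·3 + 0.1501·(-2) = -3.7154; q_3·a_4 = (-0.6403)·4 + (-0.4696)·2 + (-0.1793)·2 + 0.5777·3 + (-0.0598)·(-2) = -2.0064.
u_4 = a_4 + 0.6325·q_1 + 3.7154·q_2 + 2.0064·q_3 = (0.4054, 0.7973, 3.5135, 2.0676, -1.1622).
‖u_4‖ = 4.3325, so q_4 = (0.0936, 0.1840, 0.8110, 0.4772, -0.2682).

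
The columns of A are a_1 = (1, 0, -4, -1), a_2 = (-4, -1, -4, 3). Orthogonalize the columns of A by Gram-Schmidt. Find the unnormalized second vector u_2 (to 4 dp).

a_1 = (1, 0, -4, -1); ‖a_1‖ = 4.2426, so e_1 = (0.2357, 0.0000, -0.9428, -0.2357).
e_1·a_2 = 0.2357·(-4) + 0.0000·(-1) + (-0.9428)·(-4) + (-0.2357)·3 = 2.1213.
u_2 = a_2 − 2.1213·e_1 = (-4.5000, -1.0000, -2.0000, 3.5000).

u_2 = (-4.5000, -1.0000, -2.0000, 3.5000)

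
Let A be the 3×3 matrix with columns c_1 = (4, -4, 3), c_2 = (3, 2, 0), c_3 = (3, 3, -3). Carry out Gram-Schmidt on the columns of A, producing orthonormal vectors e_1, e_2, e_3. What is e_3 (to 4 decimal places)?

e_3 = (0.2639, -0.3958, -0.8796)

c_1 = (4, -4, 3); ‖c_1‖ = 6.4031, so e_1 = (0.6247, -0.6247, 0.4685).
e_1·c_2 = 0.6247·3 + (-0.6247)·2 + 0.4685·0 = 0.6247.
u_2 = c_2 − 0.6247·e_1 = (2.6098, 2.3902, -0.2927).
‖u_2‖ = 3.5510, so e_2 = (0.7349, 0.6731, -0.0824).
e_1·c_3 = 0.6247·3 + (-0.6247)·3 + 0.4685·(-3) = -1.4056; e_2·c_3 = 0.7349·3 + 0.6731·3 + (-0.0824)·(-3) = 4.4714.
u_3 = c_3 + 1.4056·e_1 − 4.4714·e_2 = (0.5919, -0.8878, -1.9729).
‖u_3‖ = 2.2430, so e_3 = (0.2639, -0.3958, -0.8796).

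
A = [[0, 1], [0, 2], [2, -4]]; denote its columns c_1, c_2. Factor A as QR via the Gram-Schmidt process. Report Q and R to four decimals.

c_1 = (0, 0, 2); ‖c_1‖ = 2.0000, so e_1 = (0.0000, 0.0000, 1.0000).
e_1·c_2 = 0.0000·1 + 0.0000·2 + 1.0000·(-4) = -4.0000.
u_2 = c_2 + 4.0000·e_1 = (1.0000, 2.0000, 0.0000).
‖u_2‖ = 2.2361, so e_2 = (0.4472, 0.8944, 0.0000).

Q = [[0.0000, 0.4472], [0.0000, 0.8944], [1.0000, 0.0000]], R = [[2.0000, -4.0000], [0.0000, 2.2361]]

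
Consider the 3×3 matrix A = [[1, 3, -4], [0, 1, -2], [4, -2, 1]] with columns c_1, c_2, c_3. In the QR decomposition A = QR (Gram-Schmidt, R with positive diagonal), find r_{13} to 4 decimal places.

c_1 = (1, 0, 4); ‖c_1‖ = 4.1231, so e_1 = (0.2425, 0.0000, 0.9701).
r_{13} = e_1·c_3 = 0.0000.

r_{13} = 0.0000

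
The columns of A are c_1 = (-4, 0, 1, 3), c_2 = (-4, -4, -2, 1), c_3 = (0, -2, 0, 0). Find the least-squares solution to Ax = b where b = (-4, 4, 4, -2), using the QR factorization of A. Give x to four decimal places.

c_1 = (-4, 0, 1, 3); ‖c_1‖ = 5.0990, so e_1 = (-0.7845, 0.0000, 0.1961, 0.5883).
e_1·c_2 = (-0.7845)·(-4) + 0.0000·(-4) + 0.1961·(-2) + 0.5883·1 = 3.3340.
u_2 = c_2 − 3.3340·e_1 = (-1.3846, -4.0000, -2.6538, -0.9615).
‖u_2‖ = 5.0877, so e_2 = (-0.2721, -0.7862, -0.5216, -0.1890).
e_1·c_3 = (-0.7845)·0 + 0.0000·(-2) + 0.1961·0 + 0.5883·0 = 0.0000; e_2·c_3 = (-0.2721)·0 + (-0.7862)·(-2) + (-0.5216)·0 + (-0.1890)·0 = 1.5724.
u_3 = c_3 + 0.0000·e_1 − 1.5724·e_2 = (0.4279, -0.7637, 0.8202, 0.2972).
‖u_3‖ = 1.2359, so e_3 = (0.3462, -0.6180, 0.6636, 0.2405).
Qᵀb = (2.7456, -3.7647, -1.6832).
Back-substitute: x_3 = -1.6832/1.2359 = -1.3619.
x_2 = (-3.7647 − 1.5724·(-1.3619))/5.0877 = -0.3191.
x_1 = (2.7456 − 3.3340·(-0.3191) + 0.0000·(-1.3619))/5.0990 = 0.7471.

x = (0.7471, -0.3191, -1.3619)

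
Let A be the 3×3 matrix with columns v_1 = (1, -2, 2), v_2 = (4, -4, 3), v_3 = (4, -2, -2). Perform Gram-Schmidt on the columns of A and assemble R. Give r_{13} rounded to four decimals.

r_{13} = 1.3333

v_1 = (1, -2, 2); ‖v_1‖ = 3.0000, so q_1 = (0.3333, -0.6667, 0.6667).
r_{13} = q_1·v_3 = 1.3333.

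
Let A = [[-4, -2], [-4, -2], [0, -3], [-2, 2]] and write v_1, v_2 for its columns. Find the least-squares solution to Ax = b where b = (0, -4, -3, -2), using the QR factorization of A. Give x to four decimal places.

e_1 = v_1/‖v_1‖ = (-4, -4, 0, -2)/6.0000 = (-0.6667, -0.6667, 0.0000, -0.3333).
r_{12} = e_1·v_2 = 2.0000.
u_2 = v_2 − 2.0000·e_1 = (-0.6667, -0.6667, -3.0000, 2.6667).
‖u_2‖ = 4.1231, so e_2 = (-0.1617, -0.1617, -0.7276, 0.6468).
Qᵀb = (3.3333, 1.5361).
Back-substitute: x_2 = 1.5361/4.1231 = 0.3725.
x_1 = (3.3333 − 2.0000·0.3725)/6.0000 = 0.4314.

x = (0.4314, 0.3725)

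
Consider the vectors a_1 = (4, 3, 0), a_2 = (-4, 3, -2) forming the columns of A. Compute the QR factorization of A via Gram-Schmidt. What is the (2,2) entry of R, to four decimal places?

r_{22} = 5.2000

a_1 = (4, 3, 0); ‖a_1‖ = 5.0000, so e_1 = (0.8000, 0.6000, 0.0000).
e_1·a_2 = 0.8000·(-4) + 0.6000·3 + 0.0000·(-2) = -1.4000.
u_2 = a_2 + 1.4000·e_1 = (-2.8800, 3.8400, -2.0000).
r_{22} = ‖u_2‖ = 5.2000.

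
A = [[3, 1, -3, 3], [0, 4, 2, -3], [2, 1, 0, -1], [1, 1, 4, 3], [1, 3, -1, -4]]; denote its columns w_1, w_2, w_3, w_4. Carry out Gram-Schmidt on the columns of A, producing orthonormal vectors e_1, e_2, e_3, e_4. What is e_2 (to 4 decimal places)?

w_1 = (3, 0, 2, 1, 1); ‖w_1‖ = 3.8730, so e_1 = (0.7746, 0.0000, 0.5164, 0.2582, 0.2582).
e_1·w_2 = 0.7746·1 + 0.0000·4 + 0.5164·1 + 0.2582·1 + 0.2582·3 = 2.3238.
u_2 = w_2 − 2.3238·e_1 = (-0.8000, 4.0000, -0.2000, 0.4000, 2.4000).
‖u_2‖ = 4.7539, so e_2 = (-0.1683, 0.8414, -0.0421, 0.0841, 0.5048).

e_2 = (-0.1683, 0.8414, -0.0421, 0.0841, 0.5048)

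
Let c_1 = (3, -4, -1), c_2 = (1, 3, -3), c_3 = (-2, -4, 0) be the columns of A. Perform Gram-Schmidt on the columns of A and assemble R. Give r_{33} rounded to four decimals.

c_1 = (3, -4, -1); ‖c_1‖ = 5.0990, so q_1 = (0.5883, -0.7845, -0.1961).
q_1·c_2 = 0.5883·1 + (-0.7845)·3 + (-0.1961)·(-3) = -1.1767.
u_2 = c_2 + 1.1767·q_1 = (1.6923, 2.0769, -3.2308).
‖u_2‖ = 4.1971, so q_2 = (0.4032, 0.4949, -0.7698).
q_1·c_3 = 0.5883·(-2) + (-0.7845)·(-4) + (-0.1961)·0 = 1.9612; q_2·c_3 = 0.4032·(-2) + 0.4949·(-4) + (-0.7698)·0 = -2.7858.
u_3 = c_3 − 1.9612·q_1 + 2.7858·q_2 = (-2.0306, -1.0830, -1.7598).
r_{33} = ‖u_3‖ = 2.8971.

r_{33} = 2.8971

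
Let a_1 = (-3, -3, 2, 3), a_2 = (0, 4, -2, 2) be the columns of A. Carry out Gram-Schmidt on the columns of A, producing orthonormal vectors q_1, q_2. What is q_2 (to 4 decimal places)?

q_2 = (-0.2123, 0.6653, -0.2973, 0.6511)

a_1 = (-3, -3, 2, 3); ‖a_1‖ = 5.5678, so q_1 = (-0.5388, -0.5388, 0.3592, 0.5388).
q_1·a_2 = (-0.5388)·0 + (-0.5388)·4 + 0.3592·(-2) + 0.5388·2 = -1.7961.
u_2 = a_2 + 1.7961·q_1 = (-0.9677, 3.0323, -1.3548, 2.9677).
‖u_2‖ = 4.5579, so q_2 = (-0.2123, 0.6653, -0.2973, 0.6511).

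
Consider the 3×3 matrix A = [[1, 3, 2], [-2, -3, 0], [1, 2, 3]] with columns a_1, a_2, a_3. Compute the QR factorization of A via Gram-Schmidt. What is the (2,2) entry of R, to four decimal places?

r_{22} = 1.3540

a_1 = (1, -2, 1); ‖a_1‖ = 2.4495, so e_1 = (0.4082, -0.8165, 0.4082).
e_1·a_2 = 0.4082·3 + (-0.8165)·(-3) + 0.4082·2 = 4.4907.
u_2 = a_2 − 4.4907·e_1 = (1.1667, 0.6667, 0.1667).
r_{22} = ‖u_2‖ = 1.3540.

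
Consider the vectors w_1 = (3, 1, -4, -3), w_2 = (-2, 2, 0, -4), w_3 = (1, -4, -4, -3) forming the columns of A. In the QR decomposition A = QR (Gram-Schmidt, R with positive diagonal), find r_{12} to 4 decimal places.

r_{12} = 1.3522

w_1 = (3, 1, -4, -3); ‖w_1‖ = 5.9161, so e_1 = (0.5071, 0.1690, -0.6761, -0.5071).
r_{12} = e_1·w_2 = 1.3522.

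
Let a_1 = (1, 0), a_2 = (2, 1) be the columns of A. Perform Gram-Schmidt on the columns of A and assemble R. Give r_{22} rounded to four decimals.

r_{22} = 1.0000

a_1 = (1, 0); ‖a_1‖ = 1.0000, so e_1 = (1.0000, 0.0000).
e_1·a_2 = 1.0000·2 + 0.0000·1 = 2.0000.
u_2 = a_2 − 2.0000·e_1 = (0.0000, 1.0000).
r_{22} = ‖u_2‖ = 1.0000.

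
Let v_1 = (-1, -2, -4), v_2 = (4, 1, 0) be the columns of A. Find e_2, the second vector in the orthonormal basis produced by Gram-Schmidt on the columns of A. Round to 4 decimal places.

e_2 = (0.9500, 0.1096, -0.2923)

v_1 = (-1, -2, -4); ‖v_1‖ = 4.5826, so e_1 = (-0.2182, -0.4364, -0.8729).
e_1·v_2 = (-0.2182)·4 + (-0.4364)·1 + (-0.8729)·0 = -1.3093.
u_2 = v_2 + 1.3093·e_1 = (3.7143, 0.4286, -1.1429).
‖u_2‖ = 3.9097, so e_2 = (0.9500, 0.1096, -0.2923).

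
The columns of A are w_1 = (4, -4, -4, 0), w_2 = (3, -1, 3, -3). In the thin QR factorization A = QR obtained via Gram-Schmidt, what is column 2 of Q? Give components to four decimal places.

w_1 = (4, -4, -4, 0); ‖w_1‖ = 6.9282, so e_1 = (0.5774, -0.5774, -0.5774, 0.0000).
e_1·w_2 = 0.5774·3 + (-0.5774)·(-1) + (-0.5774)·3 + 0.0000·(-3) = 0.5774.
u_2 = w_2 − 0.5774·e_1 = (2.6667, -0.6667, 3.3333, -3.0000).
‖u_2‖ = 5.2599, so e_2 = (0.5070, -0.1267, 0.6337, -0.5704).

e_2 = (0.5070, -0.1267, 0.6337, -0.5704)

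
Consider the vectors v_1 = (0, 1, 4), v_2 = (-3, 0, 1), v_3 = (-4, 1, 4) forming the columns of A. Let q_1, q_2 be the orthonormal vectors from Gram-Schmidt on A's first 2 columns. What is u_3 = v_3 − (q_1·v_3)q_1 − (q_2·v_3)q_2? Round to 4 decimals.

u_3 = (-0.0260, 0.3117, -0.0779)

v_1 = (0, 1, 4); ‖v_1‖ = 4.1231, so q_1 = (0.0000, 0.2425, 0.9701).
q_1·v_2 = 0.0000·(-3) + 0.2425·0 + 0.9701·1 = 0.9701.
u_2 = v_2 − 0.9701·q_1 = (-3.0000, -0.2353, 0.0588).
‖u_2‖ = 3.0098, so q_2 = (-0.9967, -0.0782, 0.0195).
q_1·v_3 = 0.0000·(-4) + 0.2425·1 + 0.9701·4 = 4.1231; q_2·v_3 = (-0.9967)·(-4) + (-0.0782)·1 + 0.0195·4 = 3.9870.
u_3 = v_3 − 4.1231·q_1 − 3.9870·q_2 = (-0.0260, 0.3117, -0.0779).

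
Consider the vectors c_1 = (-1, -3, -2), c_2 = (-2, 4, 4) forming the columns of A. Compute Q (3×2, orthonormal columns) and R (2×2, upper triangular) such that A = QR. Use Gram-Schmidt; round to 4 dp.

q_1 = c_1/‖c_1‖ = (-1, -3, -2)/3.7417 = (-0.2673, -0.8018, -0.5345).
r_{12} = q_1·c_2 = -4.8107.
u_2 = c_2 + 4.8107·q_1 = (-3.2857, 0.1429, 1.4286).
‖u_2‖ = 3.5857, so q_2 = (-0.9163, 0.0398, 0.3984).

Q = [[-0.2673, -0.9163], [-0.8018, 0.0398], [-0.5345, 0.3984]], R = [[3.7417, -4.8107], [0.0000, 3.5857]]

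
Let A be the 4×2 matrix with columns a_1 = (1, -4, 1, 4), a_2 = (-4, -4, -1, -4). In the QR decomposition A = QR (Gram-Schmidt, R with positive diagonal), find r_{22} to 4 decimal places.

a_1 = (1, -4, 1, 4); ‖a_1‖ = 5.8310, so q_1 = (0.1715, -0.6860, 0.1715, 0.6860).
q_1·a_2 = 0.1715·(-4) + (-0.6860)·(-4) + 0.1715·(-1) + 0.6860·(-4) = -0.8575.
u_2 = a_2 + 0.8575·q_1 = (-3.8529, -4.5882, -0.8529, -3.4118).
r_{22} = ‖u_2‖ = 6.9473.

r_{22} = 6.9473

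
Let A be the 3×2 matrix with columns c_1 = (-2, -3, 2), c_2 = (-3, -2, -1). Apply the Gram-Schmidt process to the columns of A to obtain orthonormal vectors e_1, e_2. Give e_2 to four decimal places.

e_2 = (-0.6400, -0.0826, -0.7639)

c_1 = (-2, -3, 2); ‖c_1‖ = 4.1231, so e_1 = (-0.4851, -0.7276, 0.4851).
e_1·c_2 = (-0.4851)·(-3) + (-0.7276)·(-2) + 0.4851·(-1) = 2.4254.
u_2 = c_2 − 2.4254·e_1 = (-1.8235, -0.2353, -2.1765).
‖u_2‖ = 2.8491, so e_2 = (-0.6400, -0.0826, -0.7639).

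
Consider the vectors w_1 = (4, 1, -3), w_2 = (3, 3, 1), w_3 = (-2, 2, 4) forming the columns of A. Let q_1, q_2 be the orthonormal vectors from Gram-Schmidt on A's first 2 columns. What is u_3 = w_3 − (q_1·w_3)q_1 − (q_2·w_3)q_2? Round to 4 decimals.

q_1 = w_1/‖w_1‖ = (4, 1, -3)/5.0990 = (0.7845, 0.1961, -0.5883).
r_{12} = q_1·w_2 = 2.3534.
u_2 = w_2 − 2.3534·q_1 = (1.1538, 2.5385, 2.3846).
‖u_2‖ = 3.6690, so q_2 = (0.3145, 0.6919, 0.6499).
r_{13} = q_1·w_3 = -3.5301; r_{23} = q_2·w_3 = 3.3545.
u_3 = w_3 + 3.5301·q_1 − 3.3545·q_2 = (-0.2857, 0.3714, -0.2571).

u_3 = (-0.2857, 0.3714, -0.2571)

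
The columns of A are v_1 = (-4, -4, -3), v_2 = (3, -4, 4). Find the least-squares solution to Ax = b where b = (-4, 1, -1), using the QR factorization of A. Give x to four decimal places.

v_1 = (-4, -4, -3); ‖v_1‖ = 6.4031, so e_1 = (-0.6247, -0.6247, -0.4685).
e_1·v_2 = (-0.6247)·3 + (-0.6247)·(-4) + (-0.4685)·4 = -1.2494.
u_2 = v_2 + 1.2494·e_1 = (2.2195, -4.7805, 3.4146).
‖u_2‖ = 6.2800, so e_2 = (0.3534, -0.7612, 0.5437).
Qᵀb = (2.3426, -2.7186).
Back-substitute: x_2 = -2.7186/6.2800 = -0.4329.
x_1 = (2.3426 + 1.2494·(-0.4329))/6.4031 = 0.2814.

x = (0.2814, -0.4329)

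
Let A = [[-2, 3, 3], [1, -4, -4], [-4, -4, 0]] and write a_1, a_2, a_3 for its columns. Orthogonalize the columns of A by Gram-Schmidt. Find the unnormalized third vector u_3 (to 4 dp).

a_1 = (-2, 1, -4); ‖a_1‖ = 4.5826, so e_1 = (-0.4364, 0.2182, -0.8729).
e_1·a_2 = (-0.4364)·3 + 0.2182·(-4) + (-0.8729)·(-4) = 1.3093.
u_2 = a_2 − 1.3093·e_1 = (3.5714, -4.2857, -2.8571).
‖u_2‖ = 6.2678, so e_2 = (0.5698, -0.6838, -0.4558).
e_1·a_3 = (-0.4364)·3 + 0.2182·(-4) + (-0.8729)·0 = -2.1822; e_2·a_3 = 0.5698·3 + (-0.6838)·(-4) + (-0.4558)·0 = 4.4445.
u_3 = a_3 + 2.1822·e_1 − 4.4445·e_2 = (-0.4848, -0.4848, 0.1212).

u_3 = (-0.4848, -0.4848, 0.1212)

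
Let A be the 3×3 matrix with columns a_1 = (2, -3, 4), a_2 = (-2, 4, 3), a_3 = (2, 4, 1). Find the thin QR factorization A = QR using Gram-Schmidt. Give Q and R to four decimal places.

Q = [[0.3714, -0.3233, 0.8704], [-0.5571, 0.6724, 0.4874], [0.7428, 0.6659, -0.0696]], R = [[5.3852, -0.7428, -0.7428], [0.0000, 5.3337, 2.7089], [0.0000, 0.0000, 3.6208]]

a_1 = (2, -3, 4); ‖a_1‖ = 5.3852, so q_1 = (0.3714, -0.5571, 0.7428).
q_1·a_2 = 0.3714·(-2) + (-0.5571)·4 + 0.7428·3 = -0.7428.
u_2 = a_2 + 0.7428·q_1 = (-1.7241, 3.5862, 3.5517).
‖u_2‖ = 5.3337, so q_2 = (-0.3233, 0.6724, 0.6659).
q_1·a_3 = 0.3714·2 + (-0.5571)·4 + 0.7428·1 = -0.7428; q_2·a_3 = (-0.3233)·2 + 0.6724·4 + 0.6659·1 = 2.7089.
u_3 = a_3 + 0.7428·q_1 − 2.7089·q_2 = (3.1515, 1.7648, -0.2521).
‖u_3‖ = 3.6208, so q_3 = (0.8704, 0.4874, -0.0696).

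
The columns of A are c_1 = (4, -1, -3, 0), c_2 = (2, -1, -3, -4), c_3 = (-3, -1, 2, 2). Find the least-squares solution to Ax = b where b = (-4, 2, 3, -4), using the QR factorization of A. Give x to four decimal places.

x = (-1.9584, 0.5584, -0.8157)

e_1 = c_1/‖c_1‖ = (4, -1, -3, 0)/5.0990 = (0.7845, -0.1961, -0.5883, 0.0000).
r_{12} = e_1·c_2 = 3.5301.
u_2 = c_2 − 3.5301·e_1 = (-0.7692, -0.3077, -0.9231, -4.0000).
‖u_2‖ = 4.1879, so e_2 = (-0.1837, -0.0735, -0.2204, -0.9551).
r_{13} = e_1·c_3 = -3.3340; r_{23} = e_2·c_3 = -1.7266.
u_3 = c_3 + 3.3340·e_1 + 1.7266·e_2 = (-0.7018, -1.7807, -0.3421, 0.3509).
‖u_3‖ = 1.9757, so e_3 = (-0.3552, -0.9013, -0.1732, 0.1776).
Qᵀb = (-5.2951, 3.7471, -1.6117).
Back-substitute: x_3 = -1.6117/1.9757 = -0.8157.
x_2 = (3.7471 + 1.7266·(-0.8157))/4.1879 = 0.5584.
x_1 = (-5.2951 − 3.5301·0.5584 + 3.3340·(-0.8157))/5.0990 = -1.9584.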